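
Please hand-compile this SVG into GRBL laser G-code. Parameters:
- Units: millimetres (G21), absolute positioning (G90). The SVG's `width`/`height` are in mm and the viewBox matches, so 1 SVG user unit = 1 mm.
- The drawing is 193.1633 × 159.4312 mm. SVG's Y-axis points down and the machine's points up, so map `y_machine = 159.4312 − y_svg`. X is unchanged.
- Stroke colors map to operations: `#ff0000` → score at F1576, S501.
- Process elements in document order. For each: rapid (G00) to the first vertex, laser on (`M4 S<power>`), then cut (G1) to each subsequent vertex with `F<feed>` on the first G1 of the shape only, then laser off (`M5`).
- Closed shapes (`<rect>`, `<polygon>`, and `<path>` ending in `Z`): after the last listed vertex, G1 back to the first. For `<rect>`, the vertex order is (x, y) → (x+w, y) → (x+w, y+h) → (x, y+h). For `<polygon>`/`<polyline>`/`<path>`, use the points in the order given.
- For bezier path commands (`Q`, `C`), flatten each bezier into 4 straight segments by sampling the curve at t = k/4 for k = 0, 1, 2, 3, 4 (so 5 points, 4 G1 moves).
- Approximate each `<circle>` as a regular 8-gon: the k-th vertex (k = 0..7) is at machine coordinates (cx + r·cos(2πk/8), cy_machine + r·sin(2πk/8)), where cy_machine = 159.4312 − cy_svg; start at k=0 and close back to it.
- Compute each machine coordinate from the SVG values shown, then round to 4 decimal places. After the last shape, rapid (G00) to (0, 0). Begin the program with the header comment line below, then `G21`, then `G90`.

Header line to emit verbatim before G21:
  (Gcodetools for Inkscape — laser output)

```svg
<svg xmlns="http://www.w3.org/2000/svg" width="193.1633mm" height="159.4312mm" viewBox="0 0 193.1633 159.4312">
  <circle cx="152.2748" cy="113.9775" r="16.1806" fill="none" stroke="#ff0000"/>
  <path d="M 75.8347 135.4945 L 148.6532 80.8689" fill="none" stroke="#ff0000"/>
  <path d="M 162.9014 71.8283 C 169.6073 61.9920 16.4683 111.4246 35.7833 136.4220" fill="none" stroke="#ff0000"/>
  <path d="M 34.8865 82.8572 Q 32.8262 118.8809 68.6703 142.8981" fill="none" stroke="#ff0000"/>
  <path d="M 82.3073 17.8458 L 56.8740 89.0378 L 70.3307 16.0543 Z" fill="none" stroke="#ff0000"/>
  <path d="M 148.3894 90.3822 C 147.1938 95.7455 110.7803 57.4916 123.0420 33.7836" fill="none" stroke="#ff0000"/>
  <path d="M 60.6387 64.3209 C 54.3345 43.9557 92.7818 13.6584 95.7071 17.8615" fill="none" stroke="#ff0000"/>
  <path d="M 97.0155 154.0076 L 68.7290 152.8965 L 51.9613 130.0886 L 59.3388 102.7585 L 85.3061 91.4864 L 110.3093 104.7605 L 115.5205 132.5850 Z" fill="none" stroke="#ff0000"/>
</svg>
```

viewBox `0 0 193.1633 159.4312` with mm width/height → 1 unit = 1 mm. Flip: y_m = 159.4312 − y_svg.

**Shape 1** — `<circle>` circle, stroke `#ff0000` → score (S501, F1576). Machine vertices: (168.4554,45.4537) → (163.7162,56.8951) → (152.2748,61.6343) → (140.8334,56.8951) → (136.0942,45.4537) → (140.8334,34.0123) → (152.2748,29.2731) → (163.7162,34.0123) → (168.4554,45.4537). Closed: final G1 returns to the first vertex.

**Shape 2** — `<path>` line segment, stroke `#ff0000` → score (S501, F1576). Machine vertices: (75.8347,23.9367) → (148.6532,78.5623). Open path.

**Shape 3** — `<path>` cubic bezier, stroke `#ff0000` → score (S501, F1576). Control points (SVG): P0=(162.9014,71.8283), P1=(169.6073,61.9920), P2=(16.4683,111.4246), P3=(35.7833,136.4220); sampled at t=k/4. Machine vertices: (162.9014,87.6029) → (143.1521,85.1751) → (94.6139,68.3687) → (48.4400,45.0310) → (35.7833,23.0092). Open path.

**Shape 4** — `<path>` quadratic bezier, stroke `#ff0000` → score (S501, F1576). Control points (SVG): P0=(34.8865,82.8572), P1=(32.8262,118.8809), P2=(68.6703,142.8981); sampled at t=k/4. Machine vertices: (34.8865,76.5740) → (36.2254,59.3126) → (42.3023,43.5519) → (53.1173,29.2921) → (68.6703,16.5331). Open path.

**Shape 5** — `<path>` closed polygon, stroke `#ff0000` → score (S501, F1576). Machine vertices: (82.3073,141.5854) → (56.8740,70.3934) → (70.3307,143.3769) → (82.3073,141.5854). Closed: final G1 returns to the first vertex.

**Shape 6** — `<path>` cubic bezier, stroke `#ff0000` → score (S501, F1576). Control points (SVG): P0=(148.3894,90.3822), P1=(147.1938,95.7455), P2=(110.7803,57.4916), P3=(123.0420,33.7836); sampled at t=k/4. Machine vertices: (148.3894,69.0490) → (142.2002,72.2960) → (130.6692,86.4466) → (121.6615,106.0480) → (123.0420,125.6476). Open path.

**Shape 7** — `<path>` cubic bezier, stroke `#ff0000` → score (S501, F1576). Control points (SVG): P0=(60.6387,64.3209), P1=(54.3345,43.9557), P2=(92.7818,13.6584), P3=(95.7071,17.8615); sampled at t=k/4. Machine vertices: (60.6387,95.1103) → (63.0472,111.5522) → (74.7118,127.5531) → (88.1070,138.9475) → (95.7071,141.5697). Open path.

**Shape 8** — `<path>` regular polygon, stroke `#ff0000` → score (S501, F1576). Machine vertices: (97.0155,5.4236) → (68.7290,6.5347) → (51.9613,29.3426) → (59.3388,56.6727) → (85.3061,67.9448) → (110.3093,54.6707) → (115.5205,26.8462) → (97.0155,5.4236). Closed: final G1 returns to the first vertex.

(Gcodetools for Inkscape — laser output)
G21
G90
G00 X168.4554 Y45.4537
M4 S501
G1 X163.7162 Y56.8951 F1576
G1 X152.2748 Y61.6343
G1 X140.8334 Y56.8951
G1 X136.0942 Y45.4537
G1 X140.8334 Y34.0123
G1 X152.2748 Y29.2731
G1 X163.7162 Y34.0123
G1 X168.4554 Y45.4537
M5
G00 X75.8347 Y23.9367
M4 S501
G1 X148.6532 Y78.5623 F1576
M5
G00 X162.9014 Y87.6029
M4 S501
G1 X143.1521 Y85.1751 F1576
G1 X94.6139 Y68.3687
G1 X48.4400 Y45.0310
G1 X35.7833 Y23.0092
M5
G00 X34.8865 Y76.5740
M4 S501
G1 X36.2254 Y59.3126 F1576
G1 X42.3023 Y43.5519
G1 X53.1173 Y29.2921
G1 X68.6703 Y16.5331
M5
G00 X82.3073 Y141.5854
M4 S501
G1 X56.8740 Y70.3934 F1576
G1 X70.3307 Y143.3769
G1 X82.3073 Y141.5854
M5
G00 X148.3894 Y69.0490
M4 S501
G1 X142.2002 Y72.2960 F1576
G1 X130.6692 Y86.4466
G1 X121.6615 Y106.0480
G1 X123.0420 Y125.6476
M5
G00 X60.6387 Y95.1103
M4 S501
G1 X63.0472 Y111.5522 F1576
G1 X74.7118 Y127.5531
G1 X88.1070 Y138.9475
G1 X95.7071 Y141.5697
M5
G00 X97.0155 Y5.4236
M4 S501
G1 X68.7290 Y6.5347 F1576
G1 X51.9613 Y29.3426
G1 X59.3388 Y56.6727
G1 X85.3061 Y67.9448
G1 X110.3093 Y54.6707
G1 X115.5205 Y26.8462
G1 X97.0155 Y5.4236
M5
G00 X0.0000 Y0.0000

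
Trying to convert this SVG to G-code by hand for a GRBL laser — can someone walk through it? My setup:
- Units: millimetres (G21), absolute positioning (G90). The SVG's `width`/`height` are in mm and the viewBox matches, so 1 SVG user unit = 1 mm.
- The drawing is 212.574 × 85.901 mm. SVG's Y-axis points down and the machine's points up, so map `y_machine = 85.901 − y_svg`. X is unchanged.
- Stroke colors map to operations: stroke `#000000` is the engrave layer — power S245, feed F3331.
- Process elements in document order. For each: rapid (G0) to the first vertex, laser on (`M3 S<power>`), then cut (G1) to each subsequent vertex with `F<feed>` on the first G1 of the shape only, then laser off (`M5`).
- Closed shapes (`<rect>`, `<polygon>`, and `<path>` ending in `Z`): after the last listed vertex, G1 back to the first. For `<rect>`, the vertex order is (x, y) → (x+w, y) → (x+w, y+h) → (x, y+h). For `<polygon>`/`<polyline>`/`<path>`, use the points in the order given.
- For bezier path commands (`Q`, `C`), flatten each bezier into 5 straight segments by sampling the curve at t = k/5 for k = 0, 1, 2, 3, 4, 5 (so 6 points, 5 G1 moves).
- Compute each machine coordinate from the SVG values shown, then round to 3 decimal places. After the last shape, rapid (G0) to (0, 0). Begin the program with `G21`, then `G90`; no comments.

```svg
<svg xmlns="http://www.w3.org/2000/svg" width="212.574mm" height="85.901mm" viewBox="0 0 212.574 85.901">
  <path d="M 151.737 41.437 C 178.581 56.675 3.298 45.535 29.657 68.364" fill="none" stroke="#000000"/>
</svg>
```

G21
G90
G0 X151.737 Y44.464
M3 S245
G1 X146.818 Y38.004 F3331
G1 X112.770 Y34.978
G1 X68.973 Y32.489
G1 X34.808 Y27.641
G1 X29.657 Y17.537
M5
G0 X0.000 Y0.000

Since the viewBox matches the mm dimensions, user units are millimetres directly. The only transform is the Y-flip y_m = 85.901 − y_svg.

Shape 1 is a cubic bezier drawn with `<path>`. Its stroke #000000 means engrave at S245, F3331. After flipping Y the toolpath is (151.737,44.464) → (146.818,38.004) → (112.770,34.978) → (68.973,32.489) → (34.808,27.641) → (29.657,17.537).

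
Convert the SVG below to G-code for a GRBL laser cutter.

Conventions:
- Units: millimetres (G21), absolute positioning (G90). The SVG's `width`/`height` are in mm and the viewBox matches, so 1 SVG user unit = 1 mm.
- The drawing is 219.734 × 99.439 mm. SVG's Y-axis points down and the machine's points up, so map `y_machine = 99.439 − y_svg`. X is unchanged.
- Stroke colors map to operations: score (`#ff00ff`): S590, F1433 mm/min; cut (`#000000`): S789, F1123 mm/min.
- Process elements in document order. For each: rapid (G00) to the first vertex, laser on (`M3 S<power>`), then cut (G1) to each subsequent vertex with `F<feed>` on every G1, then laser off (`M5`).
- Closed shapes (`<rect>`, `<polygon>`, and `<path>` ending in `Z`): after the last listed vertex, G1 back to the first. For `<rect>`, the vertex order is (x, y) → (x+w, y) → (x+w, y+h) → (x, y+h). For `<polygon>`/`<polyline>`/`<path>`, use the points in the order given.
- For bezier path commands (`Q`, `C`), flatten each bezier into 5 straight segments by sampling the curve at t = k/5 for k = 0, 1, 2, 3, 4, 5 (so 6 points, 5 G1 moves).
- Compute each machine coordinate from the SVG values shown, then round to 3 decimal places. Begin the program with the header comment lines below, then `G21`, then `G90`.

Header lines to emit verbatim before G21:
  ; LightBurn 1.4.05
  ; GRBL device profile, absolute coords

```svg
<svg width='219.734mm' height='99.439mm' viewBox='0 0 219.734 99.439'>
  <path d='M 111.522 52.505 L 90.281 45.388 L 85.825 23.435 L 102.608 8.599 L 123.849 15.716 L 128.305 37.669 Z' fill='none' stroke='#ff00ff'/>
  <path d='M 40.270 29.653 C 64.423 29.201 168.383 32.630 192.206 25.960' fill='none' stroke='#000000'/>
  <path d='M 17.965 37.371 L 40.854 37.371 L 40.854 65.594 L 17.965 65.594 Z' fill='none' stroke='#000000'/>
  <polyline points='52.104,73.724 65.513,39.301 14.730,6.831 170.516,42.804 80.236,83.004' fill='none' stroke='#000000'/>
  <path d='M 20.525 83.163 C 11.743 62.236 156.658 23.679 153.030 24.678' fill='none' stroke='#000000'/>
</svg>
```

; LightBurn 1.4.05
; GRBL device profile, absolute coords
G21
G90
G00 X111.522 Y46.934
M3 S590
G1 X90.281 Y54.051 F1433
G1 X85.825 Y76.004 F1433
G1 X102.608 Y90.840 F1433
G1 X123.849 Y83.723 F1433
G1 X128.305 Y61.770 F1433
G1 X111.522 Y46.934 F1433
M5
G00 X40.270 Y69.786
M3 S789
G1 X63.059 Y69.703 F1123
G1 X97.325 Y69.360 F1123
G1 X135.389 Y69.428 F1123
G1 X169.575 Y70.577 F1123
G1 X192.206 Y73.479 F1123
M5
G00 X17.965 Y62.068
M3 S789
G1 X40.854 Y62.068 F1123
G1 X40.854 Y33.845 F1123
G1 X17.965 Y33.845 F1123
G1 X17.965 Y62.068 F1123
M5
G00 X52.104 Y25.715
M3 S789
G1 X65.513 Y60.138 F1123
G1 X14.730 Y92.608 F1123
G1 X170.516 Y56.635 F1123
G1 X80.236 Y16.435 F1123
M5
G00 X20.525 Y16.276
M3 S789
G1 X31.282 Y30.490 F1123
G1 X64.418 Y46.191 F1123
G1 X105.426 Y60.633 F1123
G1 X139.800 Y71.071 F1123
G1 X153.030 Y74.761 F1123
M5

1 u = 1 mm; y_m = 99.439 − y.

[1] `<path>` regular polygon, #ff00ff→score S590 F1433: (111.522,46.934) → (90.281,54.051) → (85.825,76.004) → (102.608,90.840) → (123.849,83.723) → (128.305,61.770) → (111.522,46.934) (closed)

[2] `<path>` cubic bezier, #000000→cut S789 F1123: (40.270,69.786) → (63.059,69.703) → (97.325,69.360) → (135.389,69.428) → (169.575,70.577) → (192.206,73.479)

[3] `<path>` rectangle, #000000→cut S789 F1123: (17.965,62.068) → (40.854,62.068) → (40.854,33.845) → (17.965,33.845) → (17.965,62.068) (closed)

[4] `<polyline>` open polyline, #000000→cut S789 F1123: (52.104,25.715) → (65.513,60.138) → (14.730,92.608) → (170.516,56.635) → (80.236,16.435)

[5] `<path>` cubic bezier, #000000→cut S789 F1123: (20.525,16.276) → (31.282,30.490) → (64.418,46.191) → (105.426,60.633) → (139.800,71.071) → (153.030,74.761)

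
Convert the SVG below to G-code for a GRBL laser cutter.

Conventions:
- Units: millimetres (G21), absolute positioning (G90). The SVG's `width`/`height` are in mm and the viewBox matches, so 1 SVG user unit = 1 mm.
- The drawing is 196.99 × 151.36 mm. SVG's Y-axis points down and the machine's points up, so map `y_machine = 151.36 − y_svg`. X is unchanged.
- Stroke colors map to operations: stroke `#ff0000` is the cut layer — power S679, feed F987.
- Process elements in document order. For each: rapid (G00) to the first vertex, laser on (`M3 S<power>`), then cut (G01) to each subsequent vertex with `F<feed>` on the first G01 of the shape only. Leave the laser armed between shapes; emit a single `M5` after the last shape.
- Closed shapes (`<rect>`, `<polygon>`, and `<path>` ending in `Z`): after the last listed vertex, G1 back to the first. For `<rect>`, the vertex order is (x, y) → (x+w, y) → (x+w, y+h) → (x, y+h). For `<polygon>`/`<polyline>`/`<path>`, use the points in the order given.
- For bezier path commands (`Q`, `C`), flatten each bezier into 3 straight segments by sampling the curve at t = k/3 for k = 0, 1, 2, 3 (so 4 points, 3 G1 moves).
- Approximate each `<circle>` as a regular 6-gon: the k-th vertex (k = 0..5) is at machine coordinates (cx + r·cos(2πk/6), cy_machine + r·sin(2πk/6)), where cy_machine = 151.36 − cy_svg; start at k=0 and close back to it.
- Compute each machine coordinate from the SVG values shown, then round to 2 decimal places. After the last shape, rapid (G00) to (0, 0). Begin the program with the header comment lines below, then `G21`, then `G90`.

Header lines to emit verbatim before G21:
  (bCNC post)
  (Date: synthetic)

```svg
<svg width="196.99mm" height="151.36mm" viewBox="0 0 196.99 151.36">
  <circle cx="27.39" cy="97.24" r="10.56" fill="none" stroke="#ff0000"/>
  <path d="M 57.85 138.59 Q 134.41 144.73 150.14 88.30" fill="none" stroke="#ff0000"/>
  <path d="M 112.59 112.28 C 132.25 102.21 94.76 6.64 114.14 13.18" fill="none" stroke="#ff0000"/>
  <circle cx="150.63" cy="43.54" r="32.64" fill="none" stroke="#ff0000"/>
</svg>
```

Since the viewBox matches the mm dimensions, user units are millimetres directly. The only transform is the Y-flip y_m = 151.36 − y_svg.

Shape 1 is a circle drawn with `<circle>`. Its stroke #ff0000 means cut at S679, F987. After flipping Y the toolpath is (37.95,54.12) → (32.67,63.27) → (22.11,63.27) → (16.83,54.12) → (22.11,44.97) → (32.67,44.97) → (37.95,54.12), returning to the start.

Shape 2 is a quadratic bezier drawn with `<path>`. Its stroke #ff0000 means cut at S679, F987. After flipping Y the toolpath is (57.85,12.77) → (102.13,15.63) → (132.89,32.39) → (150.14,63.06).

Shape 3 is a cubic bezier drawn with `<path>`. Its stroke #ff0000 means cut at S679, F987. After flipping Y the toolpath is (112.59,39.08) → (117.42,70.70) → (109.49,117.63) → (114.14,138.18).

Shape 4 is a circle drawn with `<circle>`. Its stroke #ff0000 means cut at S679, F987. After flipping Y the toolpath is (183.27,107.82) → (166.95,136.09) → (134.31,136.09) → (117.99,107.82) → (134.31,79.55) → (166.95,79.55) → (183.27,107.82), returning to the start.

(bCNC post)
(Date: synthetic)
G21
G90
G00 X37.95 Y54.12
M3 S679
G01 X32.67 Y63.27 F987
G01 X22.11 Y63.27
G01 X16.83 Y54.12
G01 X22.11 Y44.97
G01 X32.67 Y44.97
G01 X37.95 Y54.12
G00 X57.85 Y12.77
M3 S679
G01 X102.13 Y15.63 F987
G01 X132.89 Y32.39
G01 X150.14 Y63.06
G00 X112.59 Y39.08
M3 S679
G01 X117.42 Y70.70 F987
G01 X109.49 Y117.63
G01 X114.14 Y138.18
G00 X183.27 Y107.82
M3 S679
G01 X166.95 Y136.09 F987
G01 X134.31 Y136.09
G01 X117.99 Y107.82
G01 X134.31 Y79.55
G01 X166.95 Y79.55
G01 X183.27 Y107.82
M5
G00 X0.00 Y0.00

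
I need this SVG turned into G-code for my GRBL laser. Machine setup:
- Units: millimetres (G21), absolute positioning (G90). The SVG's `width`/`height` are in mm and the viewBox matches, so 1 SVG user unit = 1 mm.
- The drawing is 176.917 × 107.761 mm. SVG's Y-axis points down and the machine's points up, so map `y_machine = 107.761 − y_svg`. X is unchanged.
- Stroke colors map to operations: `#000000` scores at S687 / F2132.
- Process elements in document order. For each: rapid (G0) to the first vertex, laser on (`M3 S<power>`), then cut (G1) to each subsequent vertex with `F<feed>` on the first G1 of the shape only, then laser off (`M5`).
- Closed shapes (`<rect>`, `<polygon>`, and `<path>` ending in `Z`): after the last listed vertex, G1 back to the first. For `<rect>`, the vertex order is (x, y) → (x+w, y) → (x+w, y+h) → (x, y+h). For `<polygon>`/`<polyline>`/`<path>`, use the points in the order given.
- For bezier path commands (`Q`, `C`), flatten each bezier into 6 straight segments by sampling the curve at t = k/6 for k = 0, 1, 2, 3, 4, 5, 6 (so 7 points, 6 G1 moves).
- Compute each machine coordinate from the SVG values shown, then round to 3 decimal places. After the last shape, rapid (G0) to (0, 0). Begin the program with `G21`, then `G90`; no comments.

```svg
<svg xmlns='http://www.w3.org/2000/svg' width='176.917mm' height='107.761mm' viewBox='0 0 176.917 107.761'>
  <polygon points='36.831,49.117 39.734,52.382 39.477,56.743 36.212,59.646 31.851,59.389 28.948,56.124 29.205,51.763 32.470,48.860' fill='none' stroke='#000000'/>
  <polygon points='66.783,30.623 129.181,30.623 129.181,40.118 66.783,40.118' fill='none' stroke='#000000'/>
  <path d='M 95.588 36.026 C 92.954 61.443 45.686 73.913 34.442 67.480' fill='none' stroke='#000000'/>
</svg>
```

G21
G90
G0 X36.831 Y58.644
M3 S687
G1 X39.734 Y55.379 F2132
G1 X39.477 Y51.018
G1 X36.212 Y48.115
G1 X31.851 Y48.372
G1 X28.948 Y51.637
G1 X29.205 Y55.998
G1 X32.470 Y58.901
G1 X36.831 Y58.644
M5
G0 X66.783 Y77.138
M3 S687
G1 X129.181 Y77.138 F2132
G1 X129.181 Y67.643
G1 X66.783 Y67.643
G1 X66.783 Y77.138
M5
G0 X95.588 Y71.735
M3 S687
G1 X90.925 Y60.133 F2132
G1 X81.063 Y50.854
G1 X68.244 Y44.064
G1 X54.707 Y39.928
G1 X42.693 Y38.612
G1 X34.442 Y40.281
M5
G0 X0.000 Y0.000

viewBox `0 0 176.917 107.761` with mm width/height → 1 unit = 1 mm. Flip: y_m = 107.761 − y_svg.

**Shape 1** — `<polygon>` regular polygon, stroke `#000000` → score (S687, F2132). Machine vertices: (36.831,58.644) → (39.734,55.379) → (39.477,51.018) → (36.212,48.115) → (31.851,48.372) → (28.948,51.637) → (29.205,55.998) → (32.470,58.901) → (36.831,58.644). Closed: final G1 returns to the first vertex.

**Shape 2** — `<polygon>` rectangle, stroke `#000000` → score (S687, F2132). Machine vertices: (66.783,77.138) → (129.181,77.138) → (129.181,67.643) → (66.783,67.643) → (66.783,77.138). Closed: final G1 returns to the first vertex.

**Shape 3** — `<path>` cubic bezier, stroke `#000000` → score (S687, F2132). Control points (SVG): P0=(95.588,36.026), P1=(92.954,61.443), P2=(45.686,73.913), P3=(34.442,67.480); sampled at t=k/6. Machine vertices: (95.588,71.735) → (90.925,60.133) → (81.063,50.854) → (68.244,44.064) → (54.707,39.928) → (42.693,38.612) → (34.442,40.281). Open path.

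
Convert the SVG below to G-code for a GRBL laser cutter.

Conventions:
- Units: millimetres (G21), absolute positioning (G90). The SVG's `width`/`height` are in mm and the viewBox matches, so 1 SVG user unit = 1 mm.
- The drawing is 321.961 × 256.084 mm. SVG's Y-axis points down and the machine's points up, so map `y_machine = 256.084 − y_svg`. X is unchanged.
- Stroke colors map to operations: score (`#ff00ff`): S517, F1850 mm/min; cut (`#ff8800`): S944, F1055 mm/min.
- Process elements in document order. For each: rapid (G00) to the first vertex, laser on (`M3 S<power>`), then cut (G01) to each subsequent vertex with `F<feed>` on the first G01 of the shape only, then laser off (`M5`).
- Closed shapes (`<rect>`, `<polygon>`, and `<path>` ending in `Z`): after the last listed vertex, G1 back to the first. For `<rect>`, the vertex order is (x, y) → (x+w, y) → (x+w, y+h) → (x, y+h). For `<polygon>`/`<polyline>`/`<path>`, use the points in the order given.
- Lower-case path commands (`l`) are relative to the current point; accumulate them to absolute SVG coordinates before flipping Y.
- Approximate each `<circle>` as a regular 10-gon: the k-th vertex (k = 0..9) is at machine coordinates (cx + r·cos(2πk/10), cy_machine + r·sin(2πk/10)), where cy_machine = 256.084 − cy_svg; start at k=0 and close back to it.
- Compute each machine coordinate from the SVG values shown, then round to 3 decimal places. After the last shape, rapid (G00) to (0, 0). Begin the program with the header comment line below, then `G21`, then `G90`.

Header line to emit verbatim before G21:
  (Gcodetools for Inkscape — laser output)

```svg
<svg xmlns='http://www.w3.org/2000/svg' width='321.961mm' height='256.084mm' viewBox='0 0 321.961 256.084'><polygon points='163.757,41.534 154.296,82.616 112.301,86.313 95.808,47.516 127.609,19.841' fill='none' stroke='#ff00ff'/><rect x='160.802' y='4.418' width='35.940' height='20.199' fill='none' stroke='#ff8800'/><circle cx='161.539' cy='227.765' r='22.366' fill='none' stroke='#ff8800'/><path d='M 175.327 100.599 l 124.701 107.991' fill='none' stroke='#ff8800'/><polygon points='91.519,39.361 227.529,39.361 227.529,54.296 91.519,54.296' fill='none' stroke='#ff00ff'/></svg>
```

viewBox `0 0 321.961 256.084` with mm width/height → 1 unit = 1 mm. Flip: y_m = 256.084 − y_svg.

**Shape 1** — `<polygon>` regular polygon, stroke `#ff00ff` → score (S517, F1850). Machine vertices: (163.757,214.550) → (154.296,173.468) → (112.301,169.771) → (95.808,208.568) → (127.609,236.243) → (163.757,214.550). Closed: final G1 returns to the first vertex.

**Shape 2** — `<rect>` rectangle, stroke `#ff8800` → cut (S944, F1055). Machine vertices: (160.802,251.666) → (196.742,251.666) → (196.742,231.467) → (160.802,231.467) → (160.802,251.666). Closed: final G1 returns to the first vertex.

**Shape 3** — `<circle>` circle, stroke `#ff8800` → cut (S944, F1055). Machine vertices: (183.905,28.319) → (179.633,41.465) → (168.450,49.590) → (154.628,49.590) → (143.445,41.465) → (139.173,28.319) → (143.445,15.173) → (154.628,7.048) → (168.450,7.048) → (179.633,15.173) → (183.905,28.319). Closed: final G1 returns to the first vertex.

**Shape 4** — `<path>` line segment, stroke `#ff8800` → cut (S944, F1055). Machine vertices: (175.327,155.485) → (300.028,47.494). Open path.

**Shape 5** — `<polygon>` rectangle, stroke `#ff00ff` → score (S517, F1850). Machine vertices: (91.519,216.723) → (227.529,216.723) → (227.529,201.788) → (91.519,201.788) → (91.519,216.723). Closed: final G1 returns to the first vertex.

(Gcodetools for Inkscape — laser output)
G21
G90
G00 X163.757 Y214.550
M3 S517
G01 X154.296 Y173.468 F1850
G01 X112.301 Y169.771
G01 X95.808 Y208.568
G01 X127.609 Y236.243
G01 X163.757 Y214.550
M5
G00 X160.802 Y251.666
M3 S944
G01 X196.742 Y251.666 F1055
G01 X196.742 Y231.467
G01 X160.802 Y231.467
G01 X160.802 Y251.666
M5
G00 X183.905 Y28.319
M3 S944
G01 X179.633 Y41.465 F1055
G01 X168.450 Y49.590
G01 X154.628 Y49.590
G01 X143.445 Y41.465
G01 X139.173 Y28.319
G01 X143.445 Y15.173
G01 X154.628 Y7.048
G01 X168.450 Y7.048
G01 X179.633 Y15.173
G01 X183.905 Y28.319
M5
G00 X175.327 Y155.485
M3 S944
G01 X300.028 Y47.494 F1055
M5
G00 X91.519 Y216.723
M3 S517
G01 X227.529 Y216.723 F1850
G01 X227.529 Y201.788
G01 X91.519 Y201.788
G01 X91.519 Y216.723
M5
G00 X0.000 Y0.000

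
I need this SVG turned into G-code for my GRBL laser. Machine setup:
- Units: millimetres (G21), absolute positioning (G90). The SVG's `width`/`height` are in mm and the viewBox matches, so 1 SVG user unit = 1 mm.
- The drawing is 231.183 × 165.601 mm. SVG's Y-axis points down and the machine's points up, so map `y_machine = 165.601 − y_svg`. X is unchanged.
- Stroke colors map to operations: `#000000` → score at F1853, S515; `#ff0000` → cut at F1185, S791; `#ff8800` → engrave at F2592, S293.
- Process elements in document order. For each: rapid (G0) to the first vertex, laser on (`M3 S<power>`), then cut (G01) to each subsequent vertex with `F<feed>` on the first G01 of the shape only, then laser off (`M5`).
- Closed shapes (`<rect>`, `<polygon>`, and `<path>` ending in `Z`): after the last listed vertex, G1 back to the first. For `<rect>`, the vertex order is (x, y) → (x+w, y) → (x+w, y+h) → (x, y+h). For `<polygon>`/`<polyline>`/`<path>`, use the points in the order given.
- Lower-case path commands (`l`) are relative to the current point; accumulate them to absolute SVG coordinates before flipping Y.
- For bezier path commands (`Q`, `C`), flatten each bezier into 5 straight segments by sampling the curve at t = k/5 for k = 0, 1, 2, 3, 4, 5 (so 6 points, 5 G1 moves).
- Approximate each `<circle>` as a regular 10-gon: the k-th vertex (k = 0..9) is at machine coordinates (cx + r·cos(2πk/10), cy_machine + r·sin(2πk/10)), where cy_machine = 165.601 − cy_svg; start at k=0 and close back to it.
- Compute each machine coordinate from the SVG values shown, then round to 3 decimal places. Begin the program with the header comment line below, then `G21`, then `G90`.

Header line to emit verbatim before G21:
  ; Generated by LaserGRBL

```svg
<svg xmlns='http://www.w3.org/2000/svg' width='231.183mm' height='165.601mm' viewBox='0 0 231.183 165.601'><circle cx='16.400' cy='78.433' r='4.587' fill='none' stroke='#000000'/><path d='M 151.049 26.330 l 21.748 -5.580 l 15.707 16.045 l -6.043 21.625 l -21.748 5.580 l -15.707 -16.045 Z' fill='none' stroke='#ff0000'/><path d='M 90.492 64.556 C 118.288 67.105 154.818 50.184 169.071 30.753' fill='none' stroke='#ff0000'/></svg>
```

; Generated by LaserGRBL
G21
G90
G0 X20.987 Y87.168
M3 S515
G01 X20.111 Y89.864 F1853
G01 X17.817 Y91.530
G01 X14.983 Y91.530
G01 X12.689 Y89.864
G01 X11.813 Y87.168
G01 X12.689 Y84.472
G01 X14.983 Y82.806
G01 X17.817 Y82.806
G01 X20.111 Y84.472
G01 X20.987 Y87.168
M5
G0 X151.049 Y139.271
M3 S791
G01 X172.797 Y144.851 F1185
G01 X188.504 Y128.806
G01 X182.461 Y107.181
G01 X160.713 Y101.601
G01 X145.006 Y117.646
G01 X151.049 Y139.271
M5
G0 X90.492 Y101.045
M3 S791
G01 X107.970 Y101.716 F1185
G01 X126.055 Y106.246
G01 X143.259 Y113.821
G01 X158.094 Y123.626
G01 X169.071 Y134.848
M5

1 u = 1 mm; y_m = 165.601 − y.

[1] `<circle>` circle, #000000→score S515 F1853: (20.987,87.168) → (20.111,89.864) → (17.817,91.530) → (14.983,91.530) → (12.689,89.864) → (11.813,87.168) → (12.689,84.472) → (14.983,82.806) → (17.817,82.806) → (20.111,84.472) → (20.987,87.168) (closed)

[2] `<path>` regular polygon, #ff0000→cut S791 F1185: (151.049,139.271) → (172.797,144.851) → (188.504,128.806) → (182.461,107.181) → (160.713,101.601) → (145.006,117.646) → (151.049,139.271) (closed)

[3] `<path>` cubic bezier, #ff0000→cut S791 F1185: (90.492,101.045) → (107.970,101.716) → (126.055,106.246) → (143.259,113.821) → (158.094,123.626) → (169.071,134.848)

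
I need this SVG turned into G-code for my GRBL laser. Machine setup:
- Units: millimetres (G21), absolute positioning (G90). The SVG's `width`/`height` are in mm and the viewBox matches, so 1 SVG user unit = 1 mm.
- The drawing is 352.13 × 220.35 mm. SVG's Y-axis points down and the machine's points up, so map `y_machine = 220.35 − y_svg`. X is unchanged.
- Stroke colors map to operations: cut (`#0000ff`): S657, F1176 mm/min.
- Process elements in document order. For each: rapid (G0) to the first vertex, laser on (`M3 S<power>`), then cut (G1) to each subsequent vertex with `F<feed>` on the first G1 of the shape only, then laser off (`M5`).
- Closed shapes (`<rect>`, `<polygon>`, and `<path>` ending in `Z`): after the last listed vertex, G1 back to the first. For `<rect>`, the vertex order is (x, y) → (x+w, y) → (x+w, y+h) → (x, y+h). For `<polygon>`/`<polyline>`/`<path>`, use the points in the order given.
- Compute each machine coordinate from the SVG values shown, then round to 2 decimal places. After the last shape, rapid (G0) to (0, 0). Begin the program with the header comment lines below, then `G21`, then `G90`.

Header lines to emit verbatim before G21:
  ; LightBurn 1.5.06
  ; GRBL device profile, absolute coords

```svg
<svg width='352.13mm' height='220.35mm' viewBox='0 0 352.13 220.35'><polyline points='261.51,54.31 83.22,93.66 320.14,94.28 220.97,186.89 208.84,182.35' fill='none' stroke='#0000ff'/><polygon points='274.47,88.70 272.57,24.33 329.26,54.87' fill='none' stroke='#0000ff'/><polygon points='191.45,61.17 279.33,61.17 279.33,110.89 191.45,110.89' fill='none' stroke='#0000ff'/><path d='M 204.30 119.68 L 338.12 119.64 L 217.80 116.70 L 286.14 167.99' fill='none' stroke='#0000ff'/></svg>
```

; LightBurn 1.5.06
; GRBL device profile, absolute coords
G21
G90
G0 X261.51 Y166.04
M3 S657
G1 X83.22 Y126.69 F1176
G1 X320.14 Y126.07
G1 X220.97 Y33.46
G1 X208.84 Y38.00
M5
G0 X274.47 Y131.65
M3 S657
G1 X272.57 Y196.02 F1176
G1 X329.26 Y165.48
G1 X274.47 Y131.65
M5
G0 X191.45 Y159.18
M3 S657
G1 X279.33 Y159.18 F1176
G1 X279.33 Y109.46
G1 X191.45 Y109.46
G1 X191.45 Y159.18
M5
G0 X204.30 Y100.67
M3 S657
G1 X338.12 Y100.71 F1176
G1 X217.80 Y103.65
G1 X286.14 Y52.36
M5
G0 X0.00 Y0.00

Since the viewBox matches the mm dimensions, user units are millimetres directly. The only transform is the Y-flip y_m = 220.35 − y_svg.

Shape 1 is a open polyline drawn with `<polyline>`. Its stroke #0000ff means cut at S657, F1176. After flipping Y the toolpath is (261.51,166.04) → (83.22,126.69) → (320.14,126.07) → (220.97,33.46) → (208.84,38.00).

Shape 2 is a regular polygon drawn with `<polygon>`. Its stroke #0000ff means cut at S657, F1176. After flipping Y the toolpath is (274.47,131.65) → (272.57,196.02) → (329.26,165.48) → (274.47,131.65), returning to the start.

Shape 3 is a rectangle drawn with `<polygon>`. Its stroke #0000ff means cut at S657, F1176. After flipping Y the toolpath is (191.45,159.18) → (279.33,159.18) → (279.33,109.46) → (191.45,109.46) → (191.45,159.18), returning to the start.

Shape 4 is a open polyline drawn with `<path>`. Its stroke #0000ff means cut at S657, F1176. After flipping Y the toolpath is (204.30,100.67) → (338.12,100.71) → (217.80,103.65) → (286.14,52.36).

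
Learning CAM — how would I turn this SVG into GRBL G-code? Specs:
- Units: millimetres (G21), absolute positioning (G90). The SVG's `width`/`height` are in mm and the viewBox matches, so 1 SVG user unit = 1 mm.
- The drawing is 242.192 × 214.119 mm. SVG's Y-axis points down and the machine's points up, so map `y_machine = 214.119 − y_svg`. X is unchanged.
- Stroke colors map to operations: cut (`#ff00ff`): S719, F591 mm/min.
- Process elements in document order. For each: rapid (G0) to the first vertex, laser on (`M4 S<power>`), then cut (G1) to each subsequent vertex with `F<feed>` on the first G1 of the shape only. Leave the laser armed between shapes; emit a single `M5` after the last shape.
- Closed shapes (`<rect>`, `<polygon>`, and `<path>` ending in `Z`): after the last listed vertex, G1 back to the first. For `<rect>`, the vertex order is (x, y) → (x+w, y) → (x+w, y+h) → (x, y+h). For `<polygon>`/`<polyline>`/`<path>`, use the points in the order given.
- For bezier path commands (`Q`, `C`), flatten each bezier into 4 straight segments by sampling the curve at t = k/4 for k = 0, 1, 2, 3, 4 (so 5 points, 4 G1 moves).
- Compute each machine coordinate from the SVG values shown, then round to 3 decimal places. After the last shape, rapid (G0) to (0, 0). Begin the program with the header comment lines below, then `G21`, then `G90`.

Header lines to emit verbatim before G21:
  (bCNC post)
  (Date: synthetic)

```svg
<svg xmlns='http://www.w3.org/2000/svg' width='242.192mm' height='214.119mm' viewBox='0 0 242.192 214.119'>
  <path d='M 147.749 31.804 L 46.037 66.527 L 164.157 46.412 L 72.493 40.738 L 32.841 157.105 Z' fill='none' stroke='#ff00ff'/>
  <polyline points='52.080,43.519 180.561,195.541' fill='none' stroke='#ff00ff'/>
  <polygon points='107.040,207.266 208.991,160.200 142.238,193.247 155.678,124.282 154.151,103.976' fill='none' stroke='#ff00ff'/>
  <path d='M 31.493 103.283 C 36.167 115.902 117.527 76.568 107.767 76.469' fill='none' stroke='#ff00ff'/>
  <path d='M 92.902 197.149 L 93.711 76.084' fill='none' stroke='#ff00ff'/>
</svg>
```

1 u = 1 mm; y_m = 214.119 − y.

[1] `<path>` closed polygon, #ff00ff→cut S719 F591: (147.749,182.315) → (46.037,147.592) → (164.157,167.707) → (72.493,173.381) → (32.841,57.014) → (147.749,182.315) (closed)

[2] `<polyline>` line segment, #ff00ff→cut S719 F591: (52.080,170.600) → (180.561,18.578)

[3] `<polygon>` closed polygon, #ff00ff→cut S719 F591: (107.040,6.853) → (208.991,53.919) → (142.238,20.872) → (155.678,89.837) → (154.151,110.143) → (107.040,6.853) (closed)

[4] `<path>` cubic bezier, #ff00ff→cut S719 F591: (31.493,110.836) → (46.755,109.688) → (75.043,119.474) → (100.624,131.644) → (107.767,137.650)

[5] `<path>` line segment, #ff00ff→cut S719 F591: (92.902,16.970) → (93.711,138.035)

(bCNC post)
(Date: synthetic)
G21
G90
G0 X147.749 Y182.315
M4 S719
G1 X46.037 Y147.592 F591
G1 X164.157 Y167.707
G1 X72.493 Y173.381
G1 X32.841 Y57.014
G1 X147.749 Y182.315
G0 X52.080 Y170.600
M4 S719
G1 X180.561 Y18.578 F591
G0 X107.040 Y6.853
M4 S719
G1 X208.991 Y53.919 F591
G1 X142.238 Y20.872
G1 X155.678 Y89.837
G1 X154.151 Y110.143
G1 X107.040 Y6.853
G0 X31.493 Y110.836
M4 S719
G1 X46.755 Y109.688 F591
G1 X75.043 Y119.474
G1 X100.624 Y131.644
G1 X107.767 Y137.650
G0 X92.902 Y16.970
M4 S719
G1 X93.711 Y138.035 F591
M5
G0 X0.000 Y0.000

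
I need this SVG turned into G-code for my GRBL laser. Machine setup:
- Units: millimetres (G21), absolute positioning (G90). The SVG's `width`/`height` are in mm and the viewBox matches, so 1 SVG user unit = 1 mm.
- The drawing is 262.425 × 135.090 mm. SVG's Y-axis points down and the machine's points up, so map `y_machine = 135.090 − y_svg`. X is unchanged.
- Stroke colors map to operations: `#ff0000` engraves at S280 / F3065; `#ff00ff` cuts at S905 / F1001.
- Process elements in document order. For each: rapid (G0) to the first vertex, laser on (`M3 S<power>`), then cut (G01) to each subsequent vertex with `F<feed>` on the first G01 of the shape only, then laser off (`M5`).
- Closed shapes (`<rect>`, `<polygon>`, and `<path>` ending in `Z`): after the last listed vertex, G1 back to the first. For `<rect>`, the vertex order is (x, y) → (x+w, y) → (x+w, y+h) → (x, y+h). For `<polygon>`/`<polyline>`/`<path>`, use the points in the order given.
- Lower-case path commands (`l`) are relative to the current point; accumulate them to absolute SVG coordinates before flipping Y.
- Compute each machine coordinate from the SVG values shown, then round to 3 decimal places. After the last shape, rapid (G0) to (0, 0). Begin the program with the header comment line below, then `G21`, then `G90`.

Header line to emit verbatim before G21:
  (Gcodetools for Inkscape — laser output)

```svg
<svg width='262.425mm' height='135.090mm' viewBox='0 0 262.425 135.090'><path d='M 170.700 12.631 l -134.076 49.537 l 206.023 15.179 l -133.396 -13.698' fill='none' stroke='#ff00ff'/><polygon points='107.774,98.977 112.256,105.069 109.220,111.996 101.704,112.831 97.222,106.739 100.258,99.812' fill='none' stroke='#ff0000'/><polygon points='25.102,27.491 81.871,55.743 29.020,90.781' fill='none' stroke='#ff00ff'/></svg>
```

(Gcodetools for Inkscape — laser output)
G21
G90
G0 X170.700 Y122.459
M3 S905
G01 X36.624 Y72.922 F1001
G01 X242.647 Y57.743
G01 X109.251 Y71.441
M5
G0 X107.774 Y36.113
M3 S280
G01 X112.256 Y30.021 F3065
G01 X109.220 Y23.094
G01 X101.704 Y22.259
G01 X97.222 Y28.351
G01 X100.258 Y35.278
G01 X107.774 Y36.113
M5
G0 X25.102 Y107.599
M3 S905
G01 X81.871 Y79.347 F1001
G01 X29.020 Y44.309
G01 X25.102 Y107.599
M5
G0 X0.000 Y0.000

Since the viewBox matches the mm dimensions, user units are millimetres directly. The only transform is the Y-flip y_m = 135.090 − y_svg.

Shape 1 is a open polyline drawn with `<path>`. Its stroke #ff00ff means cut at S905, F1001. After flipping Y the toolpath is (170.700,122.459) → (36.624,72.922) → (242.647,57.743) → (109.251,71.441).

Shape 2 is a regular polygon drawn with `<polygon>`. Its stroke #ff0000 means engrave at S280, F3065. After flipping Y the toolpath is (107.774,36.113) → (112.256,30.021) → (109.220,23.094) → (101.704,22.259) → (97.222,28.351) → (100.258,35.278) → (107.774,36.113), returning to the start.

Shape 3 is a regular polygon drawn with `<polygon>`. Its stroke #ff00ff means cut at S905, F1001. After flipping Y the toolpath is (25.102,107.599) → (81.871,79.347) → (29.020,44.309) → (25.102,107.599), returning to the start.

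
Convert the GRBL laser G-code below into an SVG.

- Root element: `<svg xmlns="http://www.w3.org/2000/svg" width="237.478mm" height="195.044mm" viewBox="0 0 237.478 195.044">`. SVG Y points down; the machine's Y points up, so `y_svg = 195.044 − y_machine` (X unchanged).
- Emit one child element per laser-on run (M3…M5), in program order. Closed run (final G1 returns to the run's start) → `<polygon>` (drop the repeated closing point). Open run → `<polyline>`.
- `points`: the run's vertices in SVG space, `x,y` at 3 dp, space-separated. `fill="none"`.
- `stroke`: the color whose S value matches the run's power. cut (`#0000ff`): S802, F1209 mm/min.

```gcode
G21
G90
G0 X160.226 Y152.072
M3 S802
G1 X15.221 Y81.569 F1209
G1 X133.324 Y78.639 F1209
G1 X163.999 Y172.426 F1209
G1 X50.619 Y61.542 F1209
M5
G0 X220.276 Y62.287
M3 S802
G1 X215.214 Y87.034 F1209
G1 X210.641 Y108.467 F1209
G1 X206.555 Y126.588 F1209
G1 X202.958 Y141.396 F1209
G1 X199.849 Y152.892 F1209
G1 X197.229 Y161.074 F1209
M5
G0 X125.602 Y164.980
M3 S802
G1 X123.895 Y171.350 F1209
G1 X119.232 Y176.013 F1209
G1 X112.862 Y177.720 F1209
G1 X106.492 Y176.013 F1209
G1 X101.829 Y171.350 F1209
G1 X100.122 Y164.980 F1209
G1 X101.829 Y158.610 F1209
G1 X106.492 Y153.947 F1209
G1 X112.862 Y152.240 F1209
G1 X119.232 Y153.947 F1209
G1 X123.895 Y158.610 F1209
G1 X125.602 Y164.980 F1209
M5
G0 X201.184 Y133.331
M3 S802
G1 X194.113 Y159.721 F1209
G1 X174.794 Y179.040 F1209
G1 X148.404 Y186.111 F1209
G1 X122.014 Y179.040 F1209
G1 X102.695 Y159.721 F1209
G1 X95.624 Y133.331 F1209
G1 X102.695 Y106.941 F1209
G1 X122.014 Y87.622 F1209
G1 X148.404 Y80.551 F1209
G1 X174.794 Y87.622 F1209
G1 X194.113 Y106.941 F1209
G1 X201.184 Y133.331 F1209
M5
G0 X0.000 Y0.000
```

<svg xmlns="http://www.w3.org/2000/svg" width="237.478mm" height="195.044mm" viewBox="0 0 237.478 195.044">
  <polyline points="160.226,42.972 15.221,113.475 133.324,116.405 163.999,22.618 50.619,133.502" fill="none" stroke="#0000ff"/>
  <polyline points="220.276,132.757 215.214,108.010 210.641,86.577 206.555,68.456 202.958,53.648 199.849,42.152 197.229,33.970" fill="none" stroke="#0000ff"/>
  <polygon points="125.602,30.064 123.895,23.694 119.232,19.031 112.862,17.324 106.492,19.031 101.829,23.694 100.122,30.064 101.829,36.434 106.492,41.097 112.862,42.804 119.232,41.097 123.895,36.434" fill="none" stroke="#0000ff"/>
  <polygon points="201.184,61.713 194.113,35.323 174.794,16.004 148.404,8.933 122.014,16.004 102.695,35.323 95.624,61.713 102.695,88.103 122.014,107.422 148.404,114.493 174.794,107.422 194.113,88.103" fill="none" stroke="#0000ff"/>
</svg>

Each laser-on run becomes one SVG element. Flip Y back into SVG space with y_svg = 195.044 − y_machine. Every run uses S802, so all elements get stroke `#0000ff` (cut).

Run 1: The run is open, so emit a `<polyline>` with points (Y-flipped): 160.226,42.972 15.221,113.475 133.324,116.405 163.999,22.618 50.619,133.502.

Run 2: The run is open, so emit a `<polyline>` with points (Y-flipped): 220.276,132.757 215.214,108.010 210.641,86.577 206.555,68.456 202.958,53.648 199.849,42.152 197.229,33.970.

Run 3: The run returns to its start, so emit a `<polygon>` with points (Y-flipped): 125.602,30.064 123.895,23.694 119.232,19.031 112.862,17.324 106.492,19.031 101.829,23.694 100.122,30.064 101.829,36.434 106.492,41.097 112.862,42.804 119.232,41.097 123.895,36.434.

Run 4: The run returns to its start, so emit a `<polygon>` with points (Y-flipped): 201.184,61.713 194.113,35.323 174.794,16.004 148.404,8.933 122.014,16.004 102.695,35.323 95.624,61.713 102.695,88.103 122.014,107.422 148.404,114.493 174.794,107.422 194.113,88.103.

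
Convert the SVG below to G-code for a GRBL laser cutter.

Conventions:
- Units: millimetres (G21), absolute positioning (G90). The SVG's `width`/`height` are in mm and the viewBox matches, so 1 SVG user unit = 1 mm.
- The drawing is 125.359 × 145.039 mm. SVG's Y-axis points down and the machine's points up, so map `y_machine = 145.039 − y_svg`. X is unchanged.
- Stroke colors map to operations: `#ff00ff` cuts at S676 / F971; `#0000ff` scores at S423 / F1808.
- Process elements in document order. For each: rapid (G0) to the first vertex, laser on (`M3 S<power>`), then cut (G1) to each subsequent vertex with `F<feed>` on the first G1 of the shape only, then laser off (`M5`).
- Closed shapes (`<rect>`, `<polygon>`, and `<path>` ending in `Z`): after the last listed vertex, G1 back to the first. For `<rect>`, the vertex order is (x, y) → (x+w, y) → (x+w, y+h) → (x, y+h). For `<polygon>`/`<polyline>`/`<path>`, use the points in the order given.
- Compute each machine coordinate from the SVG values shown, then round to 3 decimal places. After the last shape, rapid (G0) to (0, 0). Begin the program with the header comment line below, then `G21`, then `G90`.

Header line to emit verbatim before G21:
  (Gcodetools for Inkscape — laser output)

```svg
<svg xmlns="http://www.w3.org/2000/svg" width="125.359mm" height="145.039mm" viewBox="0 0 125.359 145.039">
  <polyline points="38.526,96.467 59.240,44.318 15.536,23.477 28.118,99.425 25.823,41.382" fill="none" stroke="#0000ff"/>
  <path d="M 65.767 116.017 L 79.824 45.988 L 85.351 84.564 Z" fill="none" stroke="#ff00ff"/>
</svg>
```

(Gcodetools for Inkscape — laser output)
G21
G90
G0 X38.526 Y48.572
M3 S423
G1 X59.240 Y100.721 F1808
G1 X15.536 Y121.562
G1 X28.118 Y45.614
G1 X25.823 Y103.657
M5
G0 X65.767 Y29.022
M3 S676
G1 X79.824 Y99.051 F971
G1 X85.351 Y60.475
G1 X65.767 Y29.022
M5
G0 X0.000 Y0.000

Since the viewBox matches the mm dimensions, user units are millimetres directly. The only transform is the Y-flip y_m = 145.039 − y_svg.

Shape 1 is a open polyline drawn with `<polyline>`. Its stroke #0000ff means score at S423, F1808. After flipping Y the toolpath is (38.526,48.572) → (59.240,100.721) → (15.536,121.562) → (28.118,45.614) → (25.823,103.657).

Shape 2 is a closed polygon drawn with `<path>`. Its stroke #ff00ff means cut at S676, F971. After flipping Y the toolpath is (65.767,29.022) → (79.824,99.051) → (85.351,60.475) → (65.767,29.022), returning to the start.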